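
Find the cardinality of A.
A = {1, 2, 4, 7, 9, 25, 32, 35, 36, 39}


Set A = {1, 2, 4, 7, 9, 25, 32, 35, 36, 39}
Listing elements: 1, 2, 4, 7, 9, 25, 32, 35, 36, 39
Counting: 10 elements
|A| = 10

10


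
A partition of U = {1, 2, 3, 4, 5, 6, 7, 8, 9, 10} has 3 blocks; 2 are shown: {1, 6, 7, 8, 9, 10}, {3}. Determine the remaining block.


U = {1, 2, 3, 4, 5, 6, 7, 8, 9, 10}
Shown blocks: {1, 6, 7, 8, 9, 10}, {3}
A partition's blocks are pairwise disjoint and cover U, so the missing block = U \ (union of shown blocks).
Union of shown blocks: {1, 3, 6, 7, 8, 9, 10}
Missing block = U \ (union) = {2, 4, 5}

{2, 4, 5}


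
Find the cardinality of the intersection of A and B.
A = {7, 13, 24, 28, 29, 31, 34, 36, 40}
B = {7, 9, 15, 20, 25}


Set A = {7, 13, 24, 28, 29, 31, 34, 36, 40}
Set B = {7, 9, 15, 20, 25}
A ∩ B = {7}
|A ∩ B| = 1

1


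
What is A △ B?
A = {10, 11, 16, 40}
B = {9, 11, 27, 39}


Set A = {10, 11, 16, 40}
Set B = {9, 11, 27, 39}
A △ B = (A \ B) ∪ (B \ A)
Elements in A but not B: {10, 16, 40}
Elements in B but not A: {9, 27, 39}
A △ B = {9, 10, 16, 27, 39, 40}

{9, 10, 16, 27, 39, 40}


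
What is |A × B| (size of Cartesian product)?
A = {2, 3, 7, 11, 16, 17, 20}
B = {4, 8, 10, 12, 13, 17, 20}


Set A = {2, 3, 7, 11, 16, 17, 20} has 7 elements.
Set B = {4, 8, 10, 12, 13, 17, 20} has 7 elements.
|A × B| = |A| × |B| = 7 × 7 = 49

49


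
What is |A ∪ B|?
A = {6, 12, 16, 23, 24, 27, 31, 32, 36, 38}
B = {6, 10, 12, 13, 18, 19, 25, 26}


Set A = {6, 12, 16, 23, 24, 27, 31, 32, 36, 38}, |A| = 10
Set B = {6, 10, 12, 13, 18, 19, 25, 26}, |B| = 8
A ∩ B = {6, 12}, |A ∩ B| = 2
|A ∪ B| = |A| + |B| - |A ∩ B| = 10 + 8 - 2 = 16

16


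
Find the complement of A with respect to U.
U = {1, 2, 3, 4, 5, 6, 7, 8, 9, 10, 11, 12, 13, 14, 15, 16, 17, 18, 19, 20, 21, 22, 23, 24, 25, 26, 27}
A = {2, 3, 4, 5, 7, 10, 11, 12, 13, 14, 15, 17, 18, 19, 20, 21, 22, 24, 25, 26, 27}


Universal set U = {1, 2, 3, 4, 5, 6, 7, 8, 9, 10, 11, 12, 13, 14, 15, 16, 17, 18, 19, 20, 21, 22, 23, 24, 25, 26, 27}
Set A = {2, 3, 4, 5, 7, 10, 11, 12, 13, 14, 15, 17, 18, 19, 20, 21, 22, 24, 25, 26, 27}
A' = U \ A = elements in U but not in A
Checking each element of U:
1 (not in A, include), 2 (in A, exclude), 3 (in A, exclude), 4 (in A, exclude), 5 (in A, exclude), 6 (not in A, include), 7 (in A, exclude), 8 (not in A, include), 9 (not in A, include), 10 (in A, exclude), 11 (in A, exclude), 12 (in A, exclude), 13 (in A, exclude), 14 (in A, exclude), 15 (in A, exclude), 16 (not in A, include), 17 (in A, exclude), 18 (in A, exclude), 19 (in A, exclude), 20 (in A, exclude), 21 (in A, exclude), 22 (in A, exclude), 23 (not in A, include), 24 (in A, exclude), 25 (in A, exclude), 26 (in A, exclude), 27 (in A, exclude)
A' = {1, 6, 8, 9, 16, 23}

{1, 6, 8, 9, 16, 23}


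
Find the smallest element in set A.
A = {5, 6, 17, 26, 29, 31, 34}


Set A = {5, 6, 17, 26, 29, 31, 34}
Elements in ascending order: 5, 6, 17, 26, 29, 31, 34
The smallest element is 5.

5


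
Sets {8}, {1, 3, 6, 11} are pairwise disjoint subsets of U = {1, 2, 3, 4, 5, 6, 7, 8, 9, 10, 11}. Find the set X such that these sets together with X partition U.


U = {1, 2, 3, 4, 5, 6, 7, 8, 9, 10, 11}
Shown blocks: {8}, {1, 3, 6, 11}
A partition's blocks are pairwise disjoint and cover U, so the missing block = U \ (union of shown blocks).
Union of shown blocks: {1, 3, 6, 8, 11}
Missing block = U \ (union) = {2, 4, 5, 7, 9, 10}

{2, 4, 5, 7, 9, 10}


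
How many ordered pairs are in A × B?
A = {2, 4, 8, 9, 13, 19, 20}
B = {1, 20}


Set A = {2, 4, 8, 9, 13, 19, 20} has 7 elements.
Set B = {1, 20} has 2 elements.
|A × B| = |A| × |B| = 7 × 2 = 14

14


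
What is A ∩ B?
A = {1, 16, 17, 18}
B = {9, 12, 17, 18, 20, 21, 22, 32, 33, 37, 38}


Set A = {1, 16, 17, 18}
Set B = {9, 12, 17, 18, 20, 21, 22, 32, 33, 37, 38}
A ∩ B includes only elements in both sets.
Check each element of A against B:
1 ✗, 16 ✗, 17 ✓, 18 ✓
A ∩ B = {17, 18}

{17, 18}


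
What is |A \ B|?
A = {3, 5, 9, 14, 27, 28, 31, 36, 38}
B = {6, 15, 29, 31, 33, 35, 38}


Set A = {3, 5, 9, 14, 27, 28, 31, 36, 38}
Set B = {6, 15, 29, 31, 33, 35, 38}
A \ B = {3, 5, 9, 14, 27, 28, 36}
|A \ B| = 7

7


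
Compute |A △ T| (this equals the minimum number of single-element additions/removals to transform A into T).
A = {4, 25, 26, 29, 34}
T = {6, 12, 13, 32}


Set A = {4, 25, 26, 29, 34}
Set T = {6, 12, 13, 32}
Elements to remove from A (in A, not in T): {4, 25, 26, 29, 34} → 5 removals
Elements to add to A (in T, not in A): {6, 12, 13, 32} → 4 additions
Total edits = 5 + 4 = 9

9


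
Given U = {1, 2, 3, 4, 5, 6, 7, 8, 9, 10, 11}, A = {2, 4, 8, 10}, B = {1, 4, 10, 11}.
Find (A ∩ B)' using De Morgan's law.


U = {1, 2, 3, 4, 5, 6, 7, 8, 9, 10, 11}
A = {2, 4, 8, 10}, B = {1, 4, 10, 11}
A ∩ B = {4, 10}
(A ∩ B)' = U \ (A ∩ B) = {1, 2, 3, 5, 6, 7, 8, 9, 11}
Verification via A' ∪ B': A' = {1, 3, 5, 6, 7, 9, 11}, B' = {2, 3, 5, 6, 7, 8, 9}
A' ∪ B' = {1, 2, 3, 5, 6, 7, 8, 9, 11} ✓

{1, 2, 3, 5, 6, 7, 8, 9, 11}


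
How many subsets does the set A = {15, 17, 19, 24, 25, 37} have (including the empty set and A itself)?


Set A = {15, 17, 19, 24, 25, 37}
|A| = 6
The power set P(A) contains all subsets of A.
|P(A)| = 2^|A| = 2^6 = 64

64


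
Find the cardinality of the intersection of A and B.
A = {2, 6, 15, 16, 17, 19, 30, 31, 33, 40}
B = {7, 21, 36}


Set A = {2, 6, 15, 16, 17, 19, 30, 31, 33, 40}
Set B = {7, 21, 36}
A ∩ B = {}
|A ∩ B| = 0

0


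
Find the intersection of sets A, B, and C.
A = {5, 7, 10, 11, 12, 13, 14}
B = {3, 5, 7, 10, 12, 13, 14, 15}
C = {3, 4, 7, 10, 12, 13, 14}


Set A = {5, 7, 10, 11, 12, 13, 14}
Set B = {3, 5, 7, 10, 12, 13, 14, 15}
Set C = {3, 4, 7, 10, 12, 13, 14}
First, A ∩ B = {5, 7, 10, 12, 13, 14}
Then, (A ∩ B) ∩ C = {7, 10, 12, 13, 14}

{7, 10, 12, 13, 14}


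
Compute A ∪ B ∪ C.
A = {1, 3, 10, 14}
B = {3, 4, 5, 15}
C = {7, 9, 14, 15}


Set A = {1, 3, 10, 14}
Set B = {3, 4, 5, 15}
Set C = {7, 9, 14, 15}
First, A ∪ B = {1, 3, 4, 5, 10, 14, 15}
Then, (A ∪ B) ∪ C = {1, 3, 4, 5, 7, 9, 10, 14, 15}

{1, 3, 4, 5, 7, 9, 10, 14, 15}


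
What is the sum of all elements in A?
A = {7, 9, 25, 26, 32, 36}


Set A = {7, 9, 25, 26, 32, 36}
Sum = 7 + 9 + 25 + 26 + 32 + 36 = 135

135


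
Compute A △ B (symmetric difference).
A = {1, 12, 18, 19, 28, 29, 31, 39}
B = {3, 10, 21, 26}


Set A = {1, 12, 18, 19, 28, 29, 31, 39}
Set B = {3, 10, 21, 26}
A △ B = (A \ B) ∪ (B \ A)
Elements in A but not B: {1, 12, 18, 19, 28, 29, 31, 39}
Elements in B but not A: {3, 10, 21, 26}
A △ B = {1, 3, 10, 12, 18, 19, 21, 26, 28, 29, 31, 39}

{1, 3, 10, 12, 18, 19, 21, 26, 28, 29, 31, 39}


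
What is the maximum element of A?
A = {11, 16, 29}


Set A = {11, 16, 29}
Elements in ascending order: 11, 16, 29
The largest element is 29.

29


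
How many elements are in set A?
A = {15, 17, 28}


Set A = {15, 17, 28}
Listing elements: 15, 17, 28
Counting: 3 elements
|A| = 3

3


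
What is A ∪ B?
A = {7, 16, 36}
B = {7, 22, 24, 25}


Set A = {7, 16, 36}
Set B = {7, 22, 24, 25}
A ∪ B includes all elements in either set.
Elements from A: {7, 16, 36}
Elements from B not already included: {22, 24, 25}
A ∪ B = {7, 16, 22, 24, 25, 36}

{7, 16, 22, 24, 25, 36}


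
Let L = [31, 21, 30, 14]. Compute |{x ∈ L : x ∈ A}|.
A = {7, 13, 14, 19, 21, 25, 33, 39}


Set A = {7, 13, 14, 19, 21, 25, 33, 39}
Candidates: [31, 21, 30, 14]
Check each candidate:
31 ∉ A, 21 ∈ A, 30 ∉ A, 14 ∈ A
Count of candidates in A: 2

2


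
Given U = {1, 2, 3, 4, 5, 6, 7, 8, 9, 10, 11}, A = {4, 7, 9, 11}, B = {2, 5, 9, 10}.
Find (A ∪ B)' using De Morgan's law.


U = {1, 2, 3, 4, 5, 6, 7, 8, 9, 10, 11}
A = {4, 7, 9, 11}, B = {2, 5, 9, 10}
A ∪ B = {2, 4, 5, 7, 9, 10, 11}
(A ∪ B)' = U \ (A ∪ B) = {1, 3, 6, 8}
Verification via A' ∩ B': A' = {1, 2, 3, 5, 6, 8, 10}, B' = {1, 3, 4, 6, 7, 8, 11}
A' ∩ B' = {1, 3, 6, 8} ✓

{1, 3, 6, 8}


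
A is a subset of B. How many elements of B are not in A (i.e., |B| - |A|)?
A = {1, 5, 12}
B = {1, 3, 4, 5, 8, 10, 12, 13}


Set A = {1, 5, 12}, |A| = 3
Set B = {1, 3, 4, 5, 8, 10, 12, 13}, |B| = 8
Since A ⊆ B: B \ A = {3, 4, 8, 10, 13}
|B| - |A| = 8 - 3 = 5

5


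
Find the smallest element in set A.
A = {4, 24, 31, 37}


Set A = {4, 24, 31, 37}
Elements in ascending order: 4, 24, 31, 37
The smallest element is 4.

4


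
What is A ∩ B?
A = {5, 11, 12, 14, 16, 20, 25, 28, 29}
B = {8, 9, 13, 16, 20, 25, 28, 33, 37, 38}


Set A = {5, 11, 12, 14, 16, 20, 25, 28, 29}
Set B = {8, 9, 13, 16, 20, 25, 28, 33, 37, 38}
A ∩ B includes only elements in both sets.
Check each element of A against B:
5 ✗, 11 ✗, 12 ✗, 14 ✗, 16 ✓, 20 ✓, 25 ✓, 28 ✓, 29 ✗
A ∩ B = {16, 20, 25, 28}

{16, 20, 25, 28}


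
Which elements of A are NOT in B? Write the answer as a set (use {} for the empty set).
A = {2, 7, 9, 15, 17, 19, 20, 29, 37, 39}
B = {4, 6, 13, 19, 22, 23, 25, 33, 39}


Set A = {2, 7, 9, 15, 17, 19, 20, 29, 37, 39}
Set B = {4, 6, 13, 19, 22, 23, 25, 33, 39}
Check each element of A against B:
2 ∉ B (include), 7 ∉ B (include), 9 ∉ B (include), 15 ∉ B (include), 17 ∉ B (include), 19 ∈ B, 20 ∉ B (include), 29 ∉ B (include), 37 ∉ B (include), 39 ∈ B
Elements of A not in B: {2, 7, 9, 15, 17, 20, 29, 37}

{2, 7, 9, 15, 17, 20, 29, 37}


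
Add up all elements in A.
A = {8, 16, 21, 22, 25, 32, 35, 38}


Set A = {8, 16, 21, 22, 25, 32, 35, 38}
Sum = 8 + 16 + 21 + 22 + 25 + 32 + 35 + 38 = 197

197


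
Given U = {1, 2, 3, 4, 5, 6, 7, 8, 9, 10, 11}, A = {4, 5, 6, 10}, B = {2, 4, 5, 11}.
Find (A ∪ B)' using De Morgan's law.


U = {1, 2, 3, 4, 5, 6, 7, 8, 9, 10, 11}
A = {4, 5, 6, 10}, B = {2, 4, 5, 11}
A ∪ B = {2, 4, 5, 6, 10, 11}
(A ∪ B)' = U \ (A ∪ B) = {1, 3, 7, 8, 9}
Verification via A' ∩ B': A' = {1, 2, 3, 7, 8, 9, 11}, B' = {1, 3, 6, 7, 8, 9, 10}
A' ∩ B' = {1, 3, 7, 8, 9} ✓

{1, 3, 7, 8, 9}


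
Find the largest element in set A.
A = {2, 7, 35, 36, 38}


Set A = {2, 7, 35, 36, 38}
Elements in ascending order: 2, 7, 35, 36, 38
The largest element is 38.

38


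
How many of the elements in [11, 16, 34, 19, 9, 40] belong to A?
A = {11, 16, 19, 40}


Set A = {11, 16, 19, 40}
Candidates: [11, 16, 34, 19, 9, 40]
Check each candidate:
11 ∈ A, 16 ∈ A, 34 ∉ A, 19 ∈ A, 9 ∉ A, 40 ∈ A
Count of candidates in A: 4

4


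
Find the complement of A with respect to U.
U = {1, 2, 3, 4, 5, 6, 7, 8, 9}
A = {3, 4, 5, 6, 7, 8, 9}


Universal set U = {1, 2, 3, 4, 5, 6, 7, 8, 9}
Set A = {3, 4, 5, 6, 7, 8, 9}
A' = U \ A = elements in U but not in A
Checking each element of U:
1 (not in A, include), 2 (not in A, include), 3 (in A, exclude), 4 (in A, exclude), 5 (in A, exclude), 6 (in A, exclude), 7 (in A, exclude), 8 (in A, exclude), 9 (in A, exclude)
A' = {1, 2}

{1, 2}


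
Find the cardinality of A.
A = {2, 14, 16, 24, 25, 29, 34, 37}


Set A = {2, 14, 16, 24, 25, 29, 34, 37}
Listing elements: 2, 14, 16, 24, 25, 29, 34, 37
Counting: 8 elements
|A| = 8

8


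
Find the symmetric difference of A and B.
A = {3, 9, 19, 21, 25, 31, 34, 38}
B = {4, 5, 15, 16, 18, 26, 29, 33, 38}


Set A = {3, 9, 19, 21, 25, 31, 34, 38}
Set B = {4, 5, 15, 16, 18, 26, 29, 33, 38}
A △ B = (A \ B) ∪ (B \ A)
Elements in A but not B: {3, 9, 19, 21, 25, 31, 34}
Elements in B but not A: {4, 5, 15, 16, 18, 26, 29, 33}
A △ B = {3, 4, 5, 9, 15, 16, 18, 19, 21, 25, 26, 29, 31, 33, 34}

{3, 4, 5, 9, 15, 16, 18, 19, 21, 25, 26, 29, 31, 33, 34}


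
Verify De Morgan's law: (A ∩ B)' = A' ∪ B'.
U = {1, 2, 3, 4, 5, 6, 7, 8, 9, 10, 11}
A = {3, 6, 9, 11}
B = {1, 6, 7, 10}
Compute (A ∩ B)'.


U = {1, 2, 3, 4, 5, 6, 7, 8, 9, 10, 11}
A = {3, 6, 9, 11}, B = {1, 6, 7, 10}
A ∩ B = {6}
(A ∩ B)' = U \ (A ∩ B) = {1, 2, 3, 4, 5, 7, 8, 9, 10, 11}
Verification via A' ∪ B': A' = {1, 2, 4, 5, 7, 8, 10}, B' = {2, 3, 4, 5, 8, 9, 11}
A' ∪ B' = {1, 2, 3, 4, 5, 7, 8, 9, 10, 11} ✓

{1, 2, 3, 4, 5, 7, 8, 9, 10, 11}


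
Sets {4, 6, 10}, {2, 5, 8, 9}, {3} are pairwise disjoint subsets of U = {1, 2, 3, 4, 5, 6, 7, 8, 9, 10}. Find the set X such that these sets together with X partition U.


U = {1, 2, 3, 4, 5, 6, 7, 8, 9, 10}
Shown blocks: {4, 6, 10}, {2, 5, 8, 9}, {3}
A partition's blocks are pairwise disjoint and cover U, so the missing block = U \ (union of shown blocks).
Union of shown blocks: {2, 3, 4, 5, 6, 8, 9, 10}
Missing block = U \ (union) = {1, 7}

{1, 7}


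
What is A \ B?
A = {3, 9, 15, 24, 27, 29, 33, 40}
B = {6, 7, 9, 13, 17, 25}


Set A = {3, 9, 15, 24, 27, 29, 33, 40}
Set B = {6, 7, 9, 13, 17, 25}
A \ B includes elements in A that are not in B.
Check each element of A:
3 (not in B, keep), 9 (in B, remove), 15 (not in B, keep), 24 (not in B, keep), 27 (not in B, keep), 29 (not in B, keep), 33 (not in B, keep), 40 (not in B, keep)
A \ B = {3, 15, 24, 27, 29, 33, 40}

{3, 15, 24, 27, 29, 33, 40}


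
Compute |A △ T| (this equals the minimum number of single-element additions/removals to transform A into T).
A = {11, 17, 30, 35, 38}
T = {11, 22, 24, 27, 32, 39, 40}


Set A = {11, 17, 30, 35, 38}
Set T = {11, 22, 24, 27, 32, 39, 40}
Elements to remove from A (in A, not in T): {17, 30, 35, 38} → 4 removals
Elements to add to A (in T, not in A): {22, 24, 27, 32, 39, 40} → 6 additions
Total edits = 4 + 6 = 10

10


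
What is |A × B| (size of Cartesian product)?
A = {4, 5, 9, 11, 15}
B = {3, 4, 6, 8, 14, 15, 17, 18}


Set A = {4, 5, 9, 11, 15} has 5 elements.
Set B = {3, 4, 6, 8, 14, 15, 17, 18} has 8 elements.
|A × B| = |A| × |B| = 5 × 8 = 40

40


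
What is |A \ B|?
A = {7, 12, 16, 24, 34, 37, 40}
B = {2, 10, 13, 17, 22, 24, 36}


Set A = {7, 12, 16, 24, 34, 37, 40}
Set B = {2, 10, 13, 17, 22, 24, 36}
A \ B = {7, 12, 16, 34, 37, 40}
|A \ B| = 6

6


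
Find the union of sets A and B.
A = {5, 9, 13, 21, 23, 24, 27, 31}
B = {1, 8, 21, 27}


Set A = {5, 9, 13, 21, 23, 24, 27, 31}
Set B = {1, 8, 21, 27}
A ∪ B includes all elements in either set.
Elements from A: {5, 9, 13, 21, 23, 24, 27, 31}
Elements from B not already included: {1, 8}
A ∪ B = {1, 5, 8, 9, 13, 21, 23, 24, 27, 31}

{1, 5, 8, 9, 13, 21, 23, 24, 27, 31}


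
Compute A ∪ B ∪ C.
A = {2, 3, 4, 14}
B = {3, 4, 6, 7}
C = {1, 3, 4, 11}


Set A = {2, 3, 4, 14}
Set B = {3, 4, 6, 7}
Set C = {1, 3, 4, 11}
First, A ∪ B = {2, 3, 4, 6, 7, 14}
Then, (A ∪ B) ∪ C = {1, 2, 3, 4, 6, 7, 11, 14}

{1, 2, 3, 4, 6, 7, 11, 14}


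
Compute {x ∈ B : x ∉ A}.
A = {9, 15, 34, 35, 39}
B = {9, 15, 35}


Set A = {9, 15, 34, 35, 39}
Set B = {9, 15, 35}
Check each element of B against A:
9 ∈ A, 15 ∈ A, 35 ∈ A
Elements of B not in A: {}

{}


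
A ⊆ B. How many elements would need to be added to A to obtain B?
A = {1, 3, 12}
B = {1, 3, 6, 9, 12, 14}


Set A = {1, 3, 12}, |A| = 3
Set B = {1, 3, 6, 9, 12, 14}, |B| = 6
Since A ⊆ B: B \ A = {6, 9, 14}
|B| - |A| = 6 - 3 = 3

3


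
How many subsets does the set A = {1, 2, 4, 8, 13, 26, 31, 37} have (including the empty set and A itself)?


Set A = {1, 2, 4, 8, 13, 26, 31, 37}
|A| = 8
The power set P(A) contains all subsets of A.
|P(A)| = 2^|A| = 2^8 = 256

256


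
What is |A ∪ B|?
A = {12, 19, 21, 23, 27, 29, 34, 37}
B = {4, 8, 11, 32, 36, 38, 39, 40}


Set A = {12, 19, 21, 23, 27, 29, 34, 37}, |A| = 8
Set B = {4, 8, 11, 32, 36, 38, 39, 40}, |B| = 8
A ∩ B = {}, |A ∩ B| = 0
|A ∪ B| = |A| + |B| - |A ∩ B| = 8 + 8 - 0 = 16

16


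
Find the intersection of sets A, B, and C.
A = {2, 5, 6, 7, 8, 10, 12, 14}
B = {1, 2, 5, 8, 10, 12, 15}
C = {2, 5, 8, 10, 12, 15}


Set A = {2, 5, 6, 7, 8, 10, 12, 14}
Set B = {1, 2, 5, 8, 10, 12, 15}
Set C = {2, 5, 8, 10, 12, 15}
First, A ∩ B = {2, 5, 8, 10, 12}
Then, (A ∩ B) ∩ C = {2, 5, 8, 10, 12}

{2, 5, 8, 10, 12}


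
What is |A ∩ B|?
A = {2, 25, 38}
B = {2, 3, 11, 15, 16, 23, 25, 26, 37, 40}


Set A = {2, 25, 38}
Set B = {2, 3, 11, 15, 16, 23, 25, 26, 37, 40}
A ∩ B = {2, 25}
|A ∩ B| = 2

2


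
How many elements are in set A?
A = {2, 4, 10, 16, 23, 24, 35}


Set A = {2, 4, 10, 16, 23, 24, 35}
Listing elements: 2, 4, 10, 16, 23, 24, 35
Counting: 7 elements
|A| = 7

7


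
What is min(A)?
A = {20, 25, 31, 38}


Set A = {20, 25, 31, 38}
Elements in ascending order: 20, 25, 31, 38
The smallest element is 20.

20


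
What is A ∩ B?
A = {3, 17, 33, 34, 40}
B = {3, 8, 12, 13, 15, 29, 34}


Set A = {3, 17, 33, 34, 40}
Set B = {3, 8, 12, 13, 15, 29, 34}
A ∩ B includes only elements in both sets.
Check each element of A against B:
3 ✓, 17 ✗, 33 ✗, 34 ✓, 40 ✗
A ∩ B = {3, 34}

{3, 34}


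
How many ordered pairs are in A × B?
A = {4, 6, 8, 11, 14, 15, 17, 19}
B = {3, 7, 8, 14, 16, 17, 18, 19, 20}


Set A = {4, 6, 8, 11, 14, 15, 17, 19} has 8 elements.
Set B = {3, 7, 8, 14, 16, 17, 18, 19, 20} has 9 elements.
|A × B| = |A| × |B| = 8 × 9 = 72

72


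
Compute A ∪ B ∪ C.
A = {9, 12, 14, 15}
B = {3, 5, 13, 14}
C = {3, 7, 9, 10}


Set A = {9, 12, 14, 15}
Set B = {3, 5, 13, 14}
Set C = {3, 7, 9, 10}
First, A ∪ B = {3, 5, 9, 12, 13, 14, 15}
Then, (A ∪ B) ∪ C = {3, 5, 7, 9, 10, 12, 13, 14, 15}

{3, 5, 7, 9, 10, 12, 13, 14, 15}


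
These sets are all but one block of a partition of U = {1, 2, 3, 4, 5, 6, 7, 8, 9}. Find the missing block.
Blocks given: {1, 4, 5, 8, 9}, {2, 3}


U = {1, 2, 3, 4, 5, 6, 7, 8, 9}
Shown blocks: {1, 4, 5, 8, 9}, {2, 3}
A partition's blocks are pairwise disjoint and cover U, so the missing block = U \ (union of shown blocks).
Union of shown blocks: {1, 2, 3, 4, 5, 8, 9}
Missing block = U \ (union) = {6, 7}

{6, 7}


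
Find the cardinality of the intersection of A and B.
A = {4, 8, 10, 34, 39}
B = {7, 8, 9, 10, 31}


Set A = {4, 8, 10, 34, 39}
Set B = {7, 8, 9, 10, 31}
A ∩ B = {8, 10}
|A ∩ B| = 2

2


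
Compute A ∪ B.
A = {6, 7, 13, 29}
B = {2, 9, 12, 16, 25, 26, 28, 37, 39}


Set A = {6, 7, 13, 29}
Set B = {2, 9, 12, 16, 25, 26, 28, 37, 39}
A ∪ B includes all elements in either set.
Elements from A: {6, 7, 13, 29}
Elements from B not already included: {2, 9, 12, 16, 25, 26, 28, 37, 39}
A ∪ B = {2, 6, 7, 9, 12, 13, 16, 25, 26, 28, 29, 37, 39}

{2, 6, 7, 9, 12, 13, 16, 25, 26, 28, 29, 37, 39}


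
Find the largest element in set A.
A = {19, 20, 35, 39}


Set A = {19, 20, 35, 39}
Elements in ascending order: 19, 20, 35, 39
The largest element is 39.

39


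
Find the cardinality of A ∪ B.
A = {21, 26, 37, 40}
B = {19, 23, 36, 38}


Set A = {21, 26, 37, 40}, |A| = 4
Set B = {19, 23, 36, 38}, |B| = 4
A ∩ B = {}, |A ∩ B| = 0
|A ∪ B| = |A| + |B| - |A ∩ B| = 4 + 4 - 0 = 8

8


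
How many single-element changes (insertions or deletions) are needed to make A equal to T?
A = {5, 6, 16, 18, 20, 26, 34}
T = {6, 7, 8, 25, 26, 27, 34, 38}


Set A = {5, 6, 16, 18, 20, 26, 34}
Set T = {6, 7, 8, 25, 26, 27, 34, 38}
Elements to remove from A (in A, not in T): {5, 16, 18, 20} → 4 removals
Elements to add to A (in T, not in A): {7, 8, 25, 27, 38} → 5 additions
Total edits = 4 + 5 = 9

9


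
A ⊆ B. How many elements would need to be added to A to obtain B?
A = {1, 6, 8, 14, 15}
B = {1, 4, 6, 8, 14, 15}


Set A = {1, 6, 8, 14, 15}, |A| = 5
Set B = {1, 4, 6, 8, 14, 15}, |B| = 6
Since A ⊆ B: B \ A = {4}
|B| - |A| = 6 - 5 = 1

1


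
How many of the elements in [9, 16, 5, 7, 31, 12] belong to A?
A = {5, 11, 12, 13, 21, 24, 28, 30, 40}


Set A = {5, 11, 12, 13, 21, 24, 28, 30, 40}
Candidates: [9, 16, 5, 7, 31, 12]
Check each candidate:
9 ∉ A, 16 ∉ A, 5 ∈ A, 7 ∉ A, 31 ∉ A, 12 ∈ A
Count of candidates in A: 2

2


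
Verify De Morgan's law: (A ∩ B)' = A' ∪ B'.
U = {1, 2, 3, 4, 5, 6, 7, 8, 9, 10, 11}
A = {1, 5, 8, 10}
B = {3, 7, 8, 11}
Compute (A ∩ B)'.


U = {1, 2, 3, 4, 5, 6, 7, 8, 9, 10, 11}
A = {1, 5, 8, 10}, B = {3, 7, 8, 11}
A ∩ B = {8}
(A ∩ B)' = U \ (A ∩ B) = {1, 2, 3, 4, 5, 6, 7, 9, 10, 11}
Verification via A' ∪ B': A' = {2, 3, 4, 6, 7, 9, 11}, B' = {1, 2, 4, 5, 6, 9, 10}
A' ∪ B' = {1, 2, 3, 4, 5, 6, 7, 9, 10, 11} ✓

{1, 2, 3, 4, 5, 6, 7, 9, 10, 11}


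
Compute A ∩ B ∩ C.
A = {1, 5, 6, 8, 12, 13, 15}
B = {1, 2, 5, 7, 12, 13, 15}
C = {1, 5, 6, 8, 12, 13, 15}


Set A = {1, 5, 6, 8, 12, 13, 15}
Set B = {1, 2, 5, 7, 12, 13, 15}
Set C = {1, 5, 6, 8, 12, 13, 15}
First, A ∩ B = {1, 5, 12, 13, 15}
Then, (A ∩ B) ∩ C = {1, 5, 12, 13, 15}

{1, 5, 12, 13, 15}


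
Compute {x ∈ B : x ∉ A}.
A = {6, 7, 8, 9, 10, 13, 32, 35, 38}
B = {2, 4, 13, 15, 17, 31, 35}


Set A = {6, 7, 8, 9, 10, 13, 32, 35, 38}
Set B = {2, 4, 13, 15, 17, 31, 35}
Check each element of B against A:
2 ∉ A (include), 4 ∉ A (include), 13 ∈ A, 15 ∉ A (include), 17 ∉ A (include), 31 ∉ A (include), 35 ∈ A
Elements of B not in A: {2, 4, 15, 17, 31}

{2, 4, 15, 17, 31}


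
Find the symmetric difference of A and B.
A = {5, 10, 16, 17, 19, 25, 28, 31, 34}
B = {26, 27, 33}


Set A = {5, 10, 16, 17, 19, 25, 28, 31, 34}
Set B = {26, 27, 33}
A △ B = (A \ B) ∪ (B \ A)
Elements in A but not B: {5, 10, 16, 17, 19, 25, 28, 31, 34}
Elements in B but not A: {26, 27, 33}
A △ B = {5, 10, 16, 17, 19, 25, 26, 27, 28, 31, 33, 34}

{5, 10, 16, 17, 19, 25, 26, 27, 28, 31, 33, 34}


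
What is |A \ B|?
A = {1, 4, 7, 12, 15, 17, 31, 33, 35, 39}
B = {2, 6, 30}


Set A = {1, 4, 7, 12, 15, 17, 31, 33, 35, 39}
Set B = {2, 6, 30}
A \ B = {1, 4, 7, 12, 15, 17, 31, 33, 35, 39}
|A \ B| = 10

10


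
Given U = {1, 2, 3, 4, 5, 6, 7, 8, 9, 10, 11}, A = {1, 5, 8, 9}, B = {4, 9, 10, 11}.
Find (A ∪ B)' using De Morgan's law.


U = {1, 2, 3, 4, 5, 6, 7, 8, 9, 10, 11}
A = {1, 5, 8, 9}, B = {4, 9, 10, 11}
A ∪ B = {1, 4, 5, 8, 9, 10, 11}
(A ∪ B)' = U \ (A ∪ B) = {2, 3, 6, 7}
Verification via A' ∩ B': A' = {2, 3, 4, 6, 7, 10, 11}, B' = {1, 2, 3, 5, 6, 7, 8}
A' ∩ B' = {2, 3, 6, 7} ✓

{2, 3, 6, 7}


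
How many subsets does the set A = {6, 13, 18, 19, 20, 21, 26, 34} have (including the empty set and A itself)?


Set A = {6, 13, 18, 19, 20, 21, 26, 34}
|A| = 8
The power set P(A) contains all subsets of A.
|P(A)| = 2^|A| = 2^8 = 256

256


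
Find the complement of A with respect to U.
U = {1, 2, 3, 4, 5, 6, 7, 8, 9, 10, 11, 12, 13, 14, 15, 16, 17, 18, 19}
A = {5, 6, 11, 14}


Universal set U = {1, 2, 3, 4, 5, 6, 7, 8, 9, 10, 11, 12, 13, 14, 15, 16, 17, 18, 19}
Set A = {5, 6, 11, 14}
A' = U \ A = elements in U but not in A
Checking each element of U:
1 (not in A, include), 2 (not in A, include), 3 (not in A, include), 4 (not in A, include), 5 (in A, exclude), 6 (in A, exclude), 7 (not in A, include), 8 (not in A, include), 9 (not in A, include), 10 (not in A, include), 11 (in A, exclude), 12 (not in A, include), 13 (not in A, include), 14 (in A, exclude), 15 (not in A, include), 16 (not in A, include), 17 (not in A, include), 18 (not in A, include), 19 (not in A, include)
A' = {1, 2, 3, 4, 7, 8, 9, 10, 12, 13, 15, 16, 17, 18, 19}

{1, 2, 3, 4, 7, 8, 9, 10, 12, 13, 15, 16, 17, 18, 19}


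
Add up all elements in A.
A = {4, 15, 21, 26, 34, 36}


Set A = {4, 15, 21, 26, 34, 36}
Sum = 4 + 15 + 21 + 26 + 34 + 36 = 136

136


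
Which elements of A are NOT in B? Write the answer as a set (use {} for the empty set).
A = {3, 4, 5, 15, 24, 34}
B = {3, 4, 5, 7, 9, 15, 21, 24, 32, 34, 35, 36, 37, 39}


Set A = {3, 4, 5, 15, 24, 34}
Set B = {3, 4, 5, 7, 9, 15, 21, 24, 32, 34, 35, 36, 37, 39}
Check each element of A against B:
3 ∈ B, 4 ∈ B, 5 ∈ B, 15 ∈ B, 24 ∈ B, 34 ∈ B
Elements of A not in B: {}

{}


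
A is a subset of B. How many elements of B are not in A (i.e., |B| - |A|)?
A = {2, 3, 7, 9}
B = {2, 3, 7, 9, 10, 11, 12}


Set A = {2, 3, 7, 9}, |A| = 4
Set B = {2, 3, 7, 9, 10, 11, 12}, |B| = 7
Since A ⊆ B: B \ A = {10, 11, 12}
|B| - |A| = 7 - 4 = 3

3


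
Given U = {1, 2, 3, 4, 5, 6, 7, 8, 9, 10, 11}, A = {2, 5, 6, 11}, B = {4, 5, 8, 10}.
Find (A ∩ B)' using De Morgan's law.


U = {1, 2, 3, 4, 5, 6, 7, 8, 9, 10, 11}
A = {2, 5, 6, 11}, B = {4, 5, 8, 10}
A ∩ B = {5}
(A ∩ B)' = U \ (A ∩ B) = {1, 2, 3, 4, 6, 7, 8, 9, 10, 11}
Verification via A' ∪ B': A' = {1, 3, 4, 7, 8, 9, 10}, B' = {1, 2, 3, 6, 7, 9, 11}
A' ∪ B' = {1, 2, 3, 4, 6, 7, 8, 9, 10, 11} ✓

{1, 2, 3, 4, 6, 7, 8, 9, 10, 11}


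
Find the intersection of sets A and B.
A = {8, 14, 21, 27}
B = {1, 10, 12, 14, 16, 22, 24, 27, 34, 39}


Set A = {8, 14, 21, 27}
Set B = {1, 10, 12, 14, 16, 22, 24, 27, 34, 39}
A ∩ B includes only elements in both sets.
Check each element of A against B:
8 ✗, 14 ✓, 21 ✗, 27 ✓
A ∩ B = {14, 27}

{14, 27}


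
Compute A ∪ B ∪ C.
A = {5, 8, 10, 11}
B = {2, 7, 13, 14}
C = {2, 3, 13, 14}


Set A = {5, 8, 10, 11}
Set B = {2, 7, 13, 14}
Set C = {2, 3, 13, 14}
First, A ∪ B = {2, 5, 7, 8, 10, 11, 13, 14}
Then, (A ∪ B) ∪ C = {2, 3, 5, 7, 8, 10, 11, 13, 14}

{2, 3, 5, 7, 8, 10, 11, 13, 14}


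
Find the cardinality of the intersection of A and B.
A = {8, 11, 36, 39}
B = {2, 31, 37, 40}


Set A = {8, 11, 36, 39}
Set B = {2, 31, 37, 40}
A ∩ B = {}
|A ∩ B| = 0

0


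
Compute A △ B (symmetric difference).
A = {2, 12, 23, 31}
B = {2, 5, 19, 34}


Set A = {2, 12, 23, 31}
Set B = {2, 5, 19, 34}
A △ B = (A \ B) ∪ (B \ A)
Elements in A but not B: {12, 23, 31}
Elements in B but not A: {5, 19, 34}
A △ B = {5, 12, 19, 23, 31, 34}

{5, 12, 19, 23, 31, 34}


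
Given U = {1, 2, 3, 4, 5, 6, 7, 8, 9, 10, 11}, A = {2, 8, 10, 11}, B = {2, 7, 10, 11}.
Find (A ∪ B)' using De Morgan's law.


U = {1, 2, 3, 4, 5, 6, 7, 8, 9, 10, 11}
A = {2, 8, 10, 11}, B = {2, 7, 10, 11}
A ∪ B = {2, 7, 8, 10, 11}
(A ∪ B)' = U \ (A ∪ B) = {1, 3, 4, 5, 6, 9}
Verification via A' ∩ B': A' = {1, 3, 4, 5, 6, 7, 9}, B' = {1, 3, 4, 5, 6, 8, 9}
A' ∩ B' = {1, 3, 4, 5, 6, 9} ✓

{1, 3, 4, 5, 6, 9}


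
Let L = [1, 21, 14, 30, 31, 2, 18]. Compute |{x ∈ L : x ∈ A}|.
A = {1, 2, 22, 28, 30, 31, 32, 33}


Set A = {1, 2, 22, 28, 30, 31, 32, 33}
Candidates: [1, 21, 14, 30, 31, 2, 18]
Check each candidate:
1 ∈ A, 21 ∉ A, 14 ∉ A, 30 ∈ A, 31 ∈ A, 2 ∈ A, 18 ∉ A
Count of candidates in A: 4

4


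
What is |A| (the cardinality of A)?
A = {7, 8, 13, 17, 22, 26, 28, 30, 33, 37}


Set A = {7, 8, 13, 17, 22, 26, 28, 30, 33, 37}
Listing elements: 7, 8, 13, 17, 22, 26, 28, 30, 33, 37
Counting: 10 elements
|A| = 10

10


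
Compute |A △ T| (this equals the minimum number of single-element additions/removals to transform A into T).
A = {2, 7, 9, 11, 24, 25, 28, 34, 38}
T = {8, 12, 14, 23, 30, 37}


Set A = {2, 7, 9, 11, 24, 25, 28, 34, 38}
Set T = {8, 12, 14, 23, 30, 37}
Elements to remove from A (in A, not in T): {2, 7, 9, 11, 24, 25, 28, 34, 38} → 9 removals
Elements to add to A (in T, not in A): {8, 12, 14, 23, 30, 37} → 6 additions
Total edits = 9 + 6 = 15

15


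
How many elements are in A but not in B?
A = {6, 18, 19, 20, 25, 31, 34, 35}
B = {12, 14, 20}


Set A = {6, 18, 19, 20, 25, 31, 34, 35}
Set B = {12, 14, 20}
A \ B = {6, 18, 19, 25, 31, 34, 35}
|A \ B| = 7

7


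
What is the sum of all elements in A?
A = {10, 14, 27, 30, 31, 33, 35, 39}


Set A = {10, 14, 27, 30, 31, 33, 35, 39}
Sum = 10 + 14 + 27 + 30 + 31 + 33 + 35 + 39 = 219

219


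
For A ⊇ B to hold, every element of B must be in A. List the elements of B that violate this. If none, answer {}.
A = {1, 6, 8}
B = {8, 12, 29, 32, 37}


Set A = {1, 6, 8}
Set B = {8, 12, 29, 32, 37}
Check each element of B against A:
8 ∈ A, 12 ∉ A (include), 29 ∉ A (include), 32 ∉ A (include), 37 ∉ A (include)
Elements of B not in A: {12, 29, 32, 37}

{12, 29, 32, 37}


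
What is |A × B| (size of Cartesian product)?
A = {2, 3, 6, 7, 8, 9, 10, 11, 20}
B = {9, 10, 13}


Set A = {2, 3, 6, 7, 8, 9, 10, 11, 20} has 9 elements.
Set B = {9, 10, 13} has 3 elements.
|A × B| = |A| × |B| = 9 × 3 = 27

27


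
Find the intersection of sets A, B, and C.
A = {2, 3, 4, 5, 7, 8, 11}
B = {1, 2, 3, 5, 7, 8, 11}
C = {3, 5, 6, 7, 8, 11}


Set A = {2, 3, 4, 5, 7, 8, 11}
Set B = {1, 2, 3, 5, 7, 8, 11}
Set C = {3, 5, 6, 7, 8, 11}
First, A ∩ B = {2, 3, 5, 7, 8, 11}
Then, (A ∩ B) ∩ C = {3, 5, 7, 8, 11}

{3, 5, 7, 8, 11}


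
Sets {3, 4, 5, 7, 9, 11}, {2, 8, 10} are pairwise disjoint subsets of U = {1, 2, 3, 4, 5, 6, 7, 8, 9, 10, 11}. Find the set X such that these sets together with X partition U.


U = {1, 2, 3, 4, 5, 6, 7, 8, 9, 10, 11}
Shown blocks: {3, 4, 5, 7, 9, 11}, {2, 8, 10}
A partition's blocks are pairwise disjoint and cover U, so the missing block = U \ (union of shown blocks).
Union of shown blocks: {2, 3, 4, 5, 7, 8, 9, 10, 11}
Missing block = U \ (union) = {1, 6}

{1, 6}


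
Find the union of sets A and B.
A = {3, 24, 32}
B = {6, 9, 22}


Set A = {3, 24, 32}
Set B = {6, 9, 22}
A ∪ B includes all elements in either set.
Elements from A: {3, 24, 32}
Elements from B not already included: {6, 9, 22}
A ∪ B = {3, 6, 9, 22, 24, 32}

{3, 6, 9, 22, 24, 32}


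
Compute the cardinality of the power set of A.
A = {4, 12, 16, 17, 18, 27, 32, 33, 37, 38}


Set A = {4, 12, 16, 17, 18, 27, 32, 33, 37, 38}
|A| = 10
The power set P(A) contains all subsets of A.
|P(A)| = 2^|A| = 2^10 = 1024

1024


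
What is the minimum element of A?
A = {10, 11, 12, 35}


Set A = {10, 11, 12, 35}
Elements in ascending order: 10, 11, 12, 35
The smallest element is 10.

10


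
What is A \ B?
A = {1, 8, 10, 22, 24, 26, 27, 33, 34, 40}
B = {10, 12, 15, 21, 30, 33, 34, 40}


Set A = {1, 8, 10, 22, 24, 26, 27, 33, 34, 40}
Set B = {10, 12, 15, 21, 30, 33, 34, 40}
A \ B includes elements in A that are not in B.
Check each element of A:
1 (not in B, keep), 8 (not in B, keep), 10 (in B, remove), 22 (not in B, keep), 24 (not in B, keep), 26 (not in B, keep), 27 (not in B, keep), 33 (in B, remove), 34 (in B, remove), 40 (in B, remove)
A \ B = {1, 8, 22, 24, 26, 27}

{1, 8, 22, 24, 26, 27}


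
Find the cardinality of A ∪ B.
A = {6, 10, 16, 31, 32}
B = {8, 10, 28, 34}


Set A = {6, 10, 16, 31, 32}, |A| = 5
Set B = {8, 10, 28, 34}, |B| = 4
A ∩ B = {10}, |A ∩ B| = 1
|A ∪ B| = |A| + |B| - |A ∩ B| = 5 + 4 - 1 = 8

8


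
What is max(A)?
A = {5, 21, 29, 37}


Set A = {5, 21, 29, 37}
Elements in ascending order: 5, 21, 29, 37
The largest element is 37.

37


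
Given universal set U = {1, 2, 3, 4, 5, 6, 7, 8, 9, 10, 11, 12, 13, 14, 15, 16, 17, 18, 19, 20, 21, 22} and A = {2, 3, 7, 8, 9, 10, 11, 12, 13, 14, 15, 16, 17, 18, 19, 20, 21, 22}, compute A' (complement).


Universal set U = {1, 2, 3, 4, 5, 6, 7, 8, 9, 10, 11, 12, 13, 14, 15, 16, 17, 18, 19, 20, 21, 22}
Set A = {2, 3, 7, 8, 9, 10, 11, 12, 13, 14, 15, 16, 17, 18, 19, 20, 21, 22}
A' = U \ A = elements in U but not in A
Checking each element of U:
1 (not in A, include), 2 (in A, exclude), 3 (in A, exclude), 4 (not in A, include), 5 (not in A, include), 6 (not in A, include), 7 (in A, exclude), 8 (in A, exclude), 9 (in A, exclude), 10 (in A, exclude), 11 (in A, exclude), 12 (in A, exclude), 13 (in A, exclude), 14 (in A, exclude), 15 (in A, exclude), 16 (in A, exclude), 17 (in A, exclude), 18 (in A, exclude), 19 (in A, exclude), 20 (in A, exclude), 21 (in A, exclude), 22 (in A, exclude)
A' = {1, 4, 5, 6}

{1, 4, 5, 6}


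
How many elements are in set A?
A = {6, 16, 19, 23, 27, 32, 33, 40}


Set A = {6, 16, 19, 23, 27, 32, 33, 40}
Listing elements: 6, 16, 19, 23, 27, 32, 33, 40
Counting: 8 elements
|A| = 8

8


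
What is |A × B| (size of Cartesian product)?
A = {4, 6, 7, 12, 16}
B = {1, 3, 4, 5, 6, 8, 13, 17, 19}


Set A = {4, 6, 7, 12, 16} has 5 elements.
Set B = {1, 3, 4, 5, 6, 8, 13, 17, 19} has 9 elements.
|A × B| = |A| × |B| = 5 × 9 = 45

45


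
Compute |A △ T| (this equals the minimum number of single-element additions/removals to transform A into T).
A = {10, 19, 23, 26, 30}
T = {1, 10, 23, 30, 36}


Set A = {10, 19, 23, 26, 30}
Set T = {1, 10, 23, 30, 36}
Elements to remove from A (in A, not in T): {19, 26} → 2 removals
Elements to add to A (in T, not in A): {1, 36} → 2 additions
Total edits = 2 + 2 = 4

4


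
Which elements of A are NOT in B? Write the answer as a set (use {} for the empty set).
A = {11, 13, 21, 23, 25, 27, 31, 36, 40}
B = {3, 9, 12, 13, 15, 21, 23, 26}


Set A = {11, 13, 21, 23, 25, 27, 31, 36, 40}
Set B = {3, 9, 12, 13, 15, 21, 23, 26}
Check each element of A against B:
11 ∉ B (include), 13 ∈ B, 21 ∈ B, 23 ∈ B, 25 ∉ B (include), 27 ∉ B (include), 31 ∉ B (include), 36 ∉ B (include), 40 ∉ B (include)
Elements of A not in B: {11, 25, 27, 31, 36, 40}

{11, 25, 27, 31, 36, 40}


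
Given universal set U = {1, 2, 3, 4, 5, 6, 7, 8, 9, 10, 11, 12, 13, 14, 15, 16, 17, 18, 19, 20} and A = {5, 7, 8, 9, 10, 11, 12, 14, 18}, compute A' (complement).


Universal set U = {1, 2, 3, 4, 5, 6, 7, 8, 9, 10, 11, 12, 13, 14, 15, 16, 17, 18, 19, 20}
Set A = {5, 7, 8, 9, 10, 11, 12, 14, 18}
A' = U \ A = elements in U but not in A
Checking each element of U:
1 (not in A, include), 2 (not in A, include), 3 (not in A, include), 4 (not in A, include), 5 (in A, exclude), 6 (not in A, include), 7 (in A, exclude), 8 (in A, exclude), 9 (in A, exclude), 10 (in A, exclude), 11 (in A, exclude), 12 (in A, exclude), 13 (not in A, include), 14 (in A, exclude), 15 (not in A, include), 16 (not in A, include), 17 (not in A, include), 18 (in A, exclude), 19 (not in A, include), 20 (not in A, include)
A' = {1, 2, 3, 4, 6, 13, 15, 16, 17, 19, 20}

{1, 2, 3, 4, 6, 13, 15, 16, 17, 19, 20}


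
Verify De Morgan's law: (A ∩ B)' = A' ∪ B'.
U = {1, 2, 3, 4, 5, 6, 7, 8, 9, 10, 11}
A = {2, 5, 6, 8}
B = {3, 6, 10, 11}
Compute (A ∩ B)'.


U = {1, 2, 3, 4, 5, 6, 7, 8, 9, 10, 11}
A = {2, 5, 6, 8}, B = {3, 6, 10, 11}
A ∩ B = {6}
(A ∩ B)' = U \ (A ∩ B) = {1, 2, 3, 4, 5, 7, 8, 9, 10, 11}
Verification via A' ∪ B': A' = {1, 3, 4, 7, 9, 10, 11}, B' = {1, 2, 4, 5, 7, 8, 9}
A' ∪ B' = {1, 2, 3, 4, 5, 7, 8, 9, 10, 11} ✓

{1, 2, 3, 4, 5, 7, 8, 9, 10, 11}


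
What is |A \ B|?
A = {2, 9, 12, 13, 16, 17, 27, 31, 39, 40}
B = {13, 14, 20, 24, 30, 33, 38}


Set A = {2, 9, 12, 13, 16, 17, 27, 31, 39, 40}
Set B = {13, 14, 20, 24, 30, 33, 38}
A \ B = {2, 9, 12, 16, 17, 27, 31, 39, 40}
|A \ B| = 9

9


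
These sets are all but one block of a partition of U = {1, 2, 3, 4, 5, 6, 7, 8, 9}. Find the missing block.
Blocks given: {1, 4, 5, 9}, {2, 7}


U = {1, 2, 3, 4, 5, 6, 7, 8, 9}
Shown blocks: {1, 4, 5, 9}, {2, 7}
A partition's blocks are pairwise disjoint and cover U, so the missing block = U \ (union of shown blocks).
Union of shown blocks: {1, 2, 4, 5, 7, 9}
Missing block = U \ (union) = {3, 6, 8}

{3, 6, 8}


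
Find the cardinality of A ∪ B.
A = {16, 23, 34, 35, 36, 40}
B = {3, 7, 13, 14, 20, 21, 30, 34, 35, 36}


Set A = {16, 23, 34, 35, 36, 40}, |A| = 6
Set B = {3, 7, 13, 14, 20, 21, 30, 34, 35, 36}, |B| = 10
A ∩ B = {34, 35, 36}, |A ∩ B| = 3
|A ∪ B| = |A| + |B| - |A ∩ B| = 6 + 10 - 3 = 13

13


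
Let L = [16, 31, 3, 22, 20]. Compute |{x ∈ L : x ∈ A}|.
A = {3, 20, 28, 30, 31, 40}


Set A = {3, 20, 28, 30, 31, 40}
Candidates: [16, 31, 3, 22, 20]
Check each candidate:
16 ∉ A, 31 ∈ A, 3 ∈ A, 22 ∉ A, 20 ∈ A
Count of candidates in A: 3

3


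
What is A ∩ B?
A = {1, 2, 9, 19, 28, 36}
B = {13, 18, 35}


Set A = {1, 2, 9, 19, 28, 36}
Set B = {13, 18, 35}
A ∩ B includes only elements in both sets.
Check each element of A against B:
1 ✗, 2 ✗, 9 ✗, 19 ✗, 28 ✗, 36 ✗
A ∩ B = {}

{}


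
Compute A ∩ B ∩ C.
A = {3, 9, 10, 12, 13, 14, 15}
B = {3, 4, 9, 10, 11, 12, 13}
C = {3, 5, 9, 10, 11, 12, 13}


Set A = {3, 9, 10, 12, 13, 14, 15}
Set B = {3, 4, 9, 10, 11, 12, 13}
Set C = {3, 5, 9, 10, 11, 12, 13}
First, A ∩ B = {3, 9, 10, 12, 13}
Then, (A ∩ B) ∩ C = {3, 9, 10, 12, 13}

{3, 9, 10, 12, 13}


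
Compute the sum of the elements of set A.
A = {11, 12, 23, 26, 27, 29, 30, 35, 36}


Set A = {11, 12, 23, 26, 27, 29, 30, 35, 36}
Sum = 11 + 12 + 23 + 26 + 27 + 29 + 30 + 35 + 36 = 229

229


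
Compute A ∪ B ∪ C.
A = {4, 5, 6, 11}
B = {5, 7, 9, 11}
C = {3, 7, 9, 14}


Set A = {4, 5, 6, 11}
Set B = {5, 7, 9, 11}
Set C = {3, 7, 9, 14}
First, A ∪ B = {4, 5, 6, 7, 9, 11}
Then, (A ∪ B) ∪ C = {3, 4, 5, 6, 7, 9, 11, 14}

{3, 4, 5, 6, 7, 9, 11, 14}


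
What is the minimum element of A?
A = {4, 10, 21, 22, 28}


Set A = {4, 10, 21, 22, 28}
Elements in ascending order: 4, 10, 21, 22, 28
The smallest element is 4.

4


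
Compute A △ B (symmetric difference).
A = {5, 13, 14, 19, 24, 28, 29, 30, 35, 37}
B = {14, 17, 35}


Set A = {5, 13, 14, 19, 24, 28, 29, 30, 35, 37}
Set B = {14, 17, 35}
A △ B = (A \ B) ∪ (B \ A)
Elements in A but not B: {5, 13, 19, 24, 28, 29, 30, 37}
Elements in B but not A: {17}
A △ B = {5, 13, 17, 19, 24, 28, 29, 30, 37}

{5, 13, 17, 19, 24, 28, 29, 30, 37}


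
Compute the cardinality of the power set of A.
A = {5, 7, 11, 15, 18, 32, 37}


Set A = {5, 7, 11, 15, 18, 32, 37}
|A| = 7
The power set P(A) contains all subsets of A.
|P(A)| = 2^|A| = 2^7 = 128

128


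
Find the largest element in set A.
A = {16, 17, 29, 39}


Set A = {16, 17, 29, 39}
Elements in ascending order: 16, 17, 29, 39
The largest element is 39.

39


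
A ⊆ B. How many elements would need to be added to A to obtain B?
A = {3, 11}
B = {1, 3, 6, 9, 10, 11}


Set A = {3, 11}, |A| = 2
Set B = {1, 3, 6, 9, 10, 11}, |B| = 6
Since A ⊆ B: B \ A = {1, 6, 9, 10}
|B| - |A| = 6 - 2 = 4

4


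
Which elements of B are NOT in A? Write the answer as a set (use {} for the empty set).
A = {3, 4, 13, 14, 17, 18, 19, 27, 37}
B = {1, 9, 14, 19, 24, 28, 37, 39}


Set A = {3, 4, 13, 14, 17, 18, 19, 27, 37}
Set B = {1, 9, 14, 19, 24, 28, 37, 39}
Check each element of B against A:
1 ∉ A (include), 9 ∉ A (include), 14 ∈ A, 19 ∈ A, 24 ∉ A (include), 28 ∉ A (include), 37 ∈ A, 39 ∉ A (include)
Elements of B not in A: {1, 9, 24, 28, 39}

{1, 9, 24, 28, 39}


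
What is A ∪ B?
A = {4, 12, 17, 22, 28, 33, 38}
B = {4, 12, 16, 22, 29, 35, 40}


Set A = {4, 12, 17, 22, 28, 33, 38}
Set B = {4, 12, 16, 22, 29, 35, 40}
A ∪ B includes all elements in either set.
Elements from A: {4, 12, 17, 22, 28, 33, 38}
Elements from B not already included: {16, 29, 35, 40}
A ∪ B = {4, 12, 16, 17, 22, 28, 29, 33, 35, 38, 40}

{4, 12, 16, 17, 22, 28, 29, 33, 35, 38, 40}


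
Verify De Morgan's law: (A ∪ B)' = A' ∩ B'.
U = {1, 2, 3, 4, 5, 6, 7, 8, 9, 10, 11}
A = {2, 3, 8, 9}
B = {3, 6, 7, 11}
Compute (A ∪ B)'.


U = {1, 2, 3, 4, 5, 6, 7, 8, 9, 10, 11}
A = {2, 3, 8, 9}, B = {3, 6, 7, 11}
A ∪ B = {2, 3, 6, 7, 8, 9, 11}
(A ∪ B)' = U \ (A ∪ B) = {1, 4, 5, 10}
Verification via A' ∩ B': A' = {1, 4, 5, 6, 7, 10, 11}, B' = {1, 2, 4, 5, 8, 9, 10}
A' ∩ B' = {1, 4, 5, 10} ✓

{1, 4, 5, 10}


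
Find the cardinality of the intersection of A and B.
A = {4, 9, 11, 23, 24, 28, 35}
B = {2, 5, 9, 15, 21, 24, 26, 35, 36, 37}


Set A = {4, 9, 11, 23, 24, 28, 35}
Set B = {2, 5, 9, 15, 21, 24, 26, 35, 36, 37}
A ∩ B = {9, 24, 35}
|A ∩ B| = 3

3


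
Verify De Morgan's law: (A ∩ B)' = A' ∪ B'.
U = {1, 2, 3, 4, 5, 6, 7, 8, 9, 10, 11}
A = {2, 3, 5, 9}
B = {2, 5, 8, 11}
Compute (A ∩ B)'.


U = {1, 2, 3, 4, 5, 6, 7, 8, 9, 10, 11}
A = {2, 3, 5, 9}, B = {2, 5, 8, 11}
A ∩ B = {2, 5}
(A ∩ B)' = U \ (A ∩ B) = {1, 3, 4, 6, 7, 8, 9, 10, 11}
Verification via A' ∪ B': A' = {1, 4, 6, 7, 8, 10, 11}, B' = {1, 3, 4, 6, 7, 9, 10}
A' ∪ B' = {1, 3, 4, 6, 7, 8, 9, 10, 11} ✓

{1, 3, 4, 6, 7, 8, 9, 10, 11}


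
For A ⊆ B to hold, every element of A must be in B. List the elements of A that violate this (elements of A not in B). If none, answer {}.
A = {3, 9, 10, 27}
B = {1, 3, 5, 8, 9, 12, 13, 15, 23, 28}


Set A = {3, 9, 10, 27}
Set B = {1, 3, 5, 8, 9, 12, 13, 15, 23, 28}
Check each element of A against B:
3 ∈ B, 9 ∈ B, 10 ∉ B (include), 27 ∉ B (include)
Elements of A not in B: {10, 27}

{10, 27}


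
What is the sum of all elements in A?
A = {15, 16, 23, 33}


Set A = {15, 16, 23, 33}
Sum = 15 + 16 + 23 + 33 = 87

87
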